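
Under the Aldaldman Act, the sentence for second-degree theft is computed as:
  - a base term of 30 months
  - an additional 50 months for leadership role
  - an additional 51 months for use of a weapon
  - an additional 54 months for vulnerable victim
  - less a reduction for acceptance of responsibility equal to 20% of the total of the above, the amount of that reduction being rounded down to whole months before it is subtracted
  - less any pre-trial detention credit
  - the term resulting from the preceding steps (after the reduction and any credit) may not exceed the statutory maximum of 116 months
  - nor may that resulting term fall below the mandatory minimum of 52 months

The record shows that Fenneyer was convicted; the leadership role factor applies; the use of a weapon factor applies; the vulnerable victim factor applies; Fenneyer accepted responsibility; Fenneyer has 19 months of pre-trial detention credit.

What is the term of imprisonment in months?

Leadership role enhancement: +50 months
Use of a weapon enhancement: +51 months
Vulnerable victim enhancement: +54 months
Adjusted term: 30 months + 50 months + 51 months + 54 months = 185 months
Acceptance of responsibility reduction: 20% of 185 months = 37 months (rounded down)
After reduction: 185 − 37 = 148 months
Less pre-trial detention credit: 148 months − 19 months = 129 months
Cap at 116 months: 129 months exceeds the cap → 116 months
Minimum 52 months: 116 months meets the minimum, no increase.

116 months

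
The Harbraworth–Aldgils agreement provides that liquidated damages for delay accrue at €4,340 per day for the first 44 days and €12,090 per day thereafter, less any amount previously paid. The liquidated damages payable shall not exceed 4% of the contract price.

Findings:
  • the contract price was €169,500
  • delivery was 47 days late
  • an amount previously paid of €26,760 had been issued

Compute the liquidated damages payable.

First 44 days: 44 × €4,340 = €190,960
Remaining days: (47 − 44) × €12,090 = €36,270
Accrued per-day damages: €190,960 + €36,270 = €227,230
Less amount previously paid: €227,230 − €26,760 = €200,470
Cap: 4% of €169,500 = €6,780
Cap at €6,780: €200,470 exceeds the cap → €6,780

€6,780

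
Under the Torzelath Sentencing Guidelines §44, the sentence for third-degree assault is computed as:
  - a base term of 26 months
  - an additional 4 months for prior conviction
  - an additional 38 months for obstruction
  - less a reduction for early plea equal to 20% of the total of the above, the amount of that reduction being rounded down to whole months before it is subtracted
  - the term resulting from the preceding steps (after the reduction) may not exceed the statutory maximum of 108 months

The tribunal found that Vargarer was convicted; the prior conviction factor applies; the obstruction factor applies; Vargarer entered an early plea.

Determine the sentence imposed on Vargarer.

55 months

Prior conviction enhancement: +4 months
Obstruction enhancement: +38 months
Adjusted term: 26 months + 4 months + 38 months = 68 months
Early plea reduction: 20% of 68 months = 13 months (rounded down)
After reduction: 68 − 13 = 55 months
Cap at 108 months: 55 months is within the cap, no reduction.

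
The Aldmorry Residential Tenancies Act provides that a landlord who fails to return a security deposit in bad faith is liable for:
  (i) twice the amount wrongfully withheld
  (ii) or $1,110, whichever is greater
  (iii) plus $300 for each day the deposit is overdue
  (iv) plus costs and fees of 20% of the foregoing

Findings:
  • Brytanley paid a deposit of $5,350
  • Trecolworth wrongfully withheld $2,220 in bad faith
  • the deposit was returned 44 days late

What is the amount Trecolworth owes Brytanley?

$21,168

Doubled: 2 × $2,220 = $4,440
Minimum $1,110: $4,440 meets the minimum, no increase.
Late-return penalty: 44 × $300 = $13,200
Damages plus late penalty: $4,440 + $13,200 = $17,640
Costs and fees: 20% of $17,640 = $3,528
Total recovery: $17,640 + $3,528 = $21,168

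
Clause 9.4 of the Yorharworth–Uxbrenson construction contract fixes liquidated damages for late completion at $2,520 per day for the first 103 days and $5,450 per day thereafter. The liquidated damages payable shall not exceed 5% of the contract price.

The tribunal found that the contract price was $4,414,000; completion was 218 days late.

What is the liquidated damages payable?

$220,700

First 103 days: 103 × $2,520 = $259,560
Remaining days: (218 − 103) × $5,450 = $626,750
Accrued per-day damages: $259,560 + $626,750 = $886,310
Cap: 5% of $4,414,000 = $220,700
Cap at $220,700: $886,310 exceeds the cap → $220,700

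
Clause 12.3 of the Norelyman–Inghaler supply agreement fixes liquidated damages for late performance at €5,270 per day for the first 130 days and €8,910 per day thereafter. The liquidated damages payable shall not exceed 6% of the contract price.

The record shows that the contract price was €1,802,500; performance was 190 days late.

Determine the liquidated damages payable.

First 130 days: 130 × €5,270 = €685,100
Remaining days: (190 − 130) × €8,910 = €534,600
Accrued per-day damages: €685,100 + €534,600 = €1,219,700
Cap: 6% of €1,802,500 = €108,150
Cap at €108,150: €1,219,700 exceeds the cap → €108,150

€108,150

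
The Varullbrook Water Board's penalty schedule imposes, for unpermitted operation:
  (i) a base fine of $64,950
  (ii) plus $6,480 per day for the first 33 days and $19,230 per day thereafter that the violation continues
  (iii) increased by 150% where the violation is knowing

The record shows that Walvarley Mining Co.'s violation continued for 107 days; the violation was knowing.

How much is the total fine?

First 33 days: 33 × $6,480 = $213,840
Remaining days: (107 − 33) × $19,230 = $1,423,020
Per-day component: $213,840 + $1,423,020 = $1,636,860
Base plus per-day: $64,950 + $1,636,860 = $1,701,810
Enhancement: 150% of $1,701,810 = $2,552,715
Enhanced fine: $1,701,810 + $2,552,715 = $4,254,525

Civil penalty: $4,254,525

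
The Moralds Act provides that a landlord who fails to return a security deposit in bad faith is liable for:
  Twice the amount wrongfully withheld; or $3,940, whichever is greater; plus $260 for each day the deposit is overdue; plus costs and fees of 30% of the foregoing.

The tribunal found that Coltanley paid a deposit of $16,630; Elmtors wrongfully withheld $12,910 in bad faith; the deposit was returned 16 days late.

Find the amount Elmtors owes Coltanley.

$38,974

Doubled: 2 × $12,910 = $25,820
Minimum $3,940: $25,820 meets the minimum, no increase.
Late-return penalty: 16 × $260 = $4,160
Damages plus late penalty: $25,820 + $4,160 = $29,980
Costs and fees: 30% of $29,980 = $8,994
Total recovery: $29,980 + $8,994 = $38,974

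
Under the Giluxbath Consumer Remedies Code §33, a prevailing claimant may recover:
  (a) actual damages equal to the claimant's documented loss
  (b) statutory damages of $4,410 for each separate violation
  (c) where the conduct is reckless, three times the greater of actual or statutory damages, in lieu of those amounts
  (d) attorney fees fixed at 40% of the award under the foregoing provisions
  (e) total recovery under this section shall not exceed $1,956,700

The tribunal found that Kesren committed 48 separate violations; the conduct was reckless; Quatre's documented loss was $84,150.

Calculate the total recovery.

$889,056

Statutory damages: 48 × $4,410 = $211,680
Greater of actual damages ($84,150) or statutory damages ($211,680): $211,680
Trebled: 3 × $211,680 = $635,040
Attorney fees: 40% of $635,040 = $254,016
Total before cap: $635,040 + $254,016 = $889,056
Cap at $1,956,700: $889,056 is within the cap, no reduction.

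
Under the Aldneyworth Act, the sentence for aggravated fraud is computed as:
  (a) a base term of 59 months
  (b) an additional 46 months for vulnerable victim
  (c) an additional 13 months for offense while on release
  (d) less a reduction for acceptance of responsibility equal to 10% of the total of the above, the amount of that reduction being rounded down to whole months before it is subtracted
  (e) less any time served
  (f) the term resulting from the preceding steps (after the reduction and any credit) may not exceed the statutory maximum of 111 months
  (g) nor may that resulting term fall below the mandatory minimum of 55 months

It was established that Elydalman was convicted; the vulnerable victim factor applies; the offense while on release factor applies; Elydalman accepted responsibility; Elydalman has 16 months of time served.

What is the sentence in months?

Vulnerable victim enhancement: +46 months
Offense while on release enhancement: +13 months
Adjusted term: 59 months + 46 months + 13 months = 118 months
Acceptance of responsibility reduction: 10% of 118 months = 11 months (rounded down)
After reduction: 118 − 11 = 107 months
Less time served: 107 months − 16 months = 91 months
Cap at 111 months: 91 months is within the cap, no reduction.
Minimum 55 months: 91 months meets the minimum, no increase.

91 months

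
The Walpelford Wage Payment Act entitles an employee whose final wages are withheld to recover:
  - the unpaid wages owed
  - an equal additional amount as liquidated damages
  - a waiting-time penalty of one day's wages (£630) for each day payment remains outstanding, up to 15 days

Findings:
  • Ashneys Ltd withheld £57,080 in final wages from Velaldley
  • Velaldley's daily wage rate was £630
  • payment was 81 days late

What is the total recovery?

£123,610

Liquidated damages (equal amount): £57,080
Penalty days: min(81, 15) = 15
Waiting-time penalty: 15 × £630 = £9,450
Total award: £57,080 + £57,080 + £9,450 = £123,610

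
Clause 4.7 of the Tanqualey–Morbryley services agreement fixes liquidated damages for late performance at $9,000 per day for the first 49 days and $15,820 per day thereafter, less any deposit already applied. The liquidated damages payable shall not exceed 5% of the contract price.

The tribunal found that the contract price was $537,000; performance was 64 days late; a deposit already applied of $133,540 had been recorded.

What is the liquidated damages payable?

$26,850

First 49 days: 49 × $9,000 = $441,000
Remaining days: (64 − 49) × $15,820 = $237,300
Accrued per-day damages: $441,000 + $237,300 = $678,300
Less deposit already applied: $678,300 − $133,540 = $544,760
Cap: 5% of $537,000 = $26,850
Cap at $26,850: $544,760 exceeds the cap → $26,850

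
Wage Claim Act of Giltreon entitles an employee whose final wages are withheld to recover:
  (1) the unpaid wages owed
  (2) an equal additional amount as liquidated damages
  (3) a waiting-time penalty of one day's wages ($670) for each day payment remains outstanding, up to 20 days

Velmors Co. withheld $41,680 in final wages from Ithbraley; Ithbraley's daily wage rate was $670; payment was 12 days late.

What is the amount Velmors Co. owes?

Liquidated damages (equal amount): $41,680
Penalty days: min(12, 20) = 12
Waiting-time penalty: 12 × $670 = $8,040
Total award: $41,680 + $41,680 + $8,040 = $91,400

Total award: $91,400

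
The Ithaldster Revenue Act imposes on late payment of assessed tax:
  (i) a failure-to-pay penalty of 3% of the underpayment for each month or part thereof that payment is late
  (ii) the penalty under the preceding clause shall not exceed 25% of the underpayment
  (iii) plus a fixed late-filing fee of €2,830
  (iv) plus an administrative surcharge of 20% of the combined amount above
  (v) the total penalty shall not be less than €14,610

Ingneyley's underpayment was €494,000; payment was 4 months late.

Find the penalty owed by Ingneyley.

Accrued rate: 3% × 4 = 12%, capped at 25% → 12%
Failure-to-pay penalty: 12% of €494,000 = €59,280
Penalty before surcharge: €59,280 + €2,830 = €62,110
Administrative surcharge: 20% of €62,110 = €12,422
Total penalty: €62,110 + €12,422 = €74,532
Minimum €14,610: €74,532 meets the minimum, no increase.

Penalty: €74,532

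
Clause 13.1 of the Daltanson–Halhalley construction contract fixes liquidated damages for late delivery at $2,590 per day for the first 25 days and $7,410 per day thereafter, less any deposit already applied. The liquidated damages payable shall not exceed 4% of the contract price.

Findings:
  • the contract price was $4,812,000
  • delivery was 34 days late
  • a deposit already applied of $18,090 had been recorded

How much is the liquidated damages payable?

$113,350

First 25 days: 25 × $2,590 = $64,750
Remaining days: (34 − 25) × $7,410 = $66,690
Accrued per-day damages: $64,750 + $66,690 = $131,440
Less deposit already applied: $131,440 − $18,090 = $113,350
Cap: 4% of $4,812,000 = $192,480
Cap at $192,480: $113,350 is within the cap, no reduction.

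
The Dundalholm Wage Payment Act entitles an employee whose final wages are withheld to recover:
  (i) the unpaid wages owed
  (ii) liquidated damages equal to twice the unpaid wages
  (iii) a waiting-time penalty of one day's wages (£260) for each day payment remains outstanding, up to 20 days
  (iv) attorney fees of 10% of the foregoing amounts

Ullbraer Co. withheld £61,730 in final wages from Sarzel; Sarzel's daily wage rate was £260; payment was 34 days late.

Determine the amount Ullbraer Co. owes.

Total award: £209,429

Doubled: 2 × £61,730 = £123,460
Penalty days: min(34, 20) = 20
Waiting-time penalty: 20 × £260 = £5,200
Subtotal: £61,730 + £123,460 + £5,200 = £190,390
Attorney fees: 10% of £190,390 = £19,039
Total award: £190,390 + £19,039 = £209,429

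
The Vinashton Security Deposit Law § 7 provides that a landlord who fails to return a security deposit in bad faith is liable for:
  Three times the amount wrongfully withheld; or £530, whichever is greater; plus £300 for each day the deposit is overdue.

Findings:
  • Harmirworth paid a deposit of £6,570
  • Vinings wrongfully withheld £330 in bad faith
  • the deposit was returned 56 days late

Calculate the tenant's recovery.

Recovery: £17,790

Trebled: 3 × £330 = £990
Minimum £530: £990 meets the minimum, no increase.
Late-return penalty: 56 × £300 = £16,800
Damages plus late penalty: £990 + £16,800 = £17,790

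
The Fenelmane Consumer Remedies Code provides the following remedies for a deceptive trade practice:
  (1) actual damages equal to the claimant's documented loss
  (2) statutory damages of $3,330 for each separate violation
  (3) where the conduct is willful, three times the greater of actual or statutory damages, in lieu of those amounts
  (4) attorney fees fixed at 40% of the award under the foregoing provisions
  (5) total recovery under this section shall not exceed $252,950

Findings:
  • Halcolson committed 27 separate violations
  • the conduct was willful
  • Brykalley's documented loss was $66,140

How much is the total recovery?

$252,950

Statutory damages: 27 × $3,330 = $89,910
Greater of actual damages ($66,140) or statutory damages ($89,910): $89,910
Trebled: 3 × $89,910 = $269,730
Attorney fees: 40% of $269,730 = $107,892
Total before cap: $269,730 + $107,892 = $377,622
Cap at $252,950: $377,622 exceeds the cap → $252,950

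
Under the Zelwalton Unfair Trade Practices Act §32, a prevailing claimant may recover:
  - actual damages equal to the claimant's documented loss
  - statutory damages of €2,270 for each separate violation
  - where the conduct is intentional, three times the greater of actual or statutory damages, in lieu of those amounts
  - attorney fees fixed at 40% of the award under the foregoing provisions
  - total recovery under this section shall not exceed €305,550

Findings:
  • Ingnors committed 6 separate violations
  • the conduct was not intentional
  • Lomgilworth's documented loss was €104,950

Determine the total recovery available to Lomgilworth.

Total recovery: €165,998

Statutory damages: 6 × €2,270 = €13,620
Conduct not intentional: the in-lieu enhancement does not apply.
Actual plus statutory damages: €104,950 + €13,620 = €118,570
Attorney fees: 40% of €118,570 = €47,428
Total before cap: €118,570 + €47,428 = €165,998
Cap at €305,550: €165,998 is within the cap, no reduction.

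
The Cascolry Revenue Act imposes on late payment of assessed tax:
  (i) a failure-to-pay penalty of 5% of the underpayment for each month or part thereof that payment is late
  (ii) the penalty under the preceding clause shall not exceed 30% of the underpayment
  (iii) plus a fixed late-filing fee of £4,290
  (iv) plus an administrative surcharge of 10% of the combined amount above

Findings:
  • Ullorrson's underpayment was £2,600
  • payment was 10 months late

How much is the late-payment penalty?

£5,577

Accrued rate: 5% × 10 = 50%, capped at 30% → 30%
Failure-to-pay penalty: 30% of £2,600 = £780
Penalty before surcharge: £780 + £4,290 = £5,070
Administrative surcharge: 10% of £5,070 = £507
Total penalty: £5,070 + £507 = £5,577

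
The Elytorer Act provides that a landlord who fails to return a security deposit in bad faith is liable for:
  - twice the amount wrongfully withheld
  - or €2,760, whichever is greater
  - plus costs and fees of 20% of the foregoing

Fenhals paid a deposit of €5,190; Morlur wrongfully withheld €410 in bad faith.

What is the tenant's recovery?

€3,312

Doubled: 2 × €410 = €820
Minimum €2,760: €820 is below the minimum → €2,760
Costs and fees: 20% of €2,760 = €552
Total recovery: €2,760 + €552 = €3,312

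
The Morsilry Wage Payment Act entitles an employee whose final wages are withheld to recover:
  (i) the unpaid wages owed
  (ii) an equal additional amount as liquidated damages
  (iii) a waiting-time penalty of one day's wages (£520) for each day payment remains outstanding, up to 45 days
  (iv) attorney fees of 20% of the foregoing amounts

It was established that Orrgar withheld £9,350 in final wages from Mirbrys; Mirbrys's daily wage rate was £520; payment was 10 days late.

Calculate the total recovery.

Liquidated damages (equal amount): £9,350
Penalty days: min(10, 45) = 10
Waiting-time penalty: 10 × £520 = £5,200
Subtotal: £9,350 + £9,350 + £5,200 = £23,900
Attorney fees: 20% of £23,900 = £4,780
Total award: £23,900 + £4,780 = £28,680

Total award: £28,680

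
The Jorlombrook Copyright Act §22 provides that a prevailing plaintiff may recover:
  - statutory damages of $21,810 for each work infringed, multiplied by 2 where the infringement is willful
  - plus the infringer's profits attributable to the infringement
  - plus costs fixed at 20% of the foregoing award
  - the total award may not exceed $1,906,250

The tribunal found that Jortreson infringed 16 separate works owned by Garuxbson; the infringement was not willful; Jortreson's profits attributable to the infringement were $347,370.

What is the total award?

Statutory damages: 16 × $21,810 = $348,960
Infringement not willful: no ×2 enhancement.
Combined award: $348,960 + $347,370 = $696,330
Costs: 20% of $696,330 = $139,266
Award plus costs: $696,330 + $139,266 = $835,596
Cap at $1,906,250: $835,596 is within the cap, no reduction.

$835,596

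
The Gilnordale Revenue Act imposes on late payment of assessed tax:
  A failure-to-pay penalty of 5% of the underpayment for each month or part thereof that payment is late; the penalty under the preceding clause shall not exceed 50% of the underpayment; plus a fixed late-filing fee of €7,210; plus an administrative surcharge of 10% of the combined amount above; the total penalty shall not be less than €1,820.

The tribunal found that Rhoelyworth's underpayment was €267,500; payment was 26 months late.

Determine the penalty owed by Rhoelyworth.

€155,056

Accrued rate: 5% × 26 = 130%, capped at 50% → 50%
Failure-to-pay penalty: 50% of €267,500 = €133,750
Penalty before surcharge: €133,750 + €7,210 = €140,960
Administrative surcharge: 10% of €140,960 = €14,096
Total penalty: €140,960 + €14,096 = €155,056
Minimum €1,820: €155,056 meets the minimum, no increase.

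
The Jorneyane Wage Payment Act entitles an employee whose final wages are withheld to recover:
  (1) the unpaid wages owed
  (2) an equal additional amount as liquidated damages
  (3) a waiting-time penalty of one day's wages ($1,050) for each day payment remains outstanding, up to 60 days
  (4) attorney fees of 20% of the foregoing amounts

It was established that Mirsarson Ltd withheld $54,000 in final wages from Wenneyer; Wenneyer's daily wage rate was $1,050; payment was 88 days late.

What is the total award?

Liquidated damages (equal amount): $54,000
Penalty days: min(88, 60) = 60
Waiting-time penalty: 60 × $1,050 = $63,000
Subtotal: $54,000 + $54,000 + $63,000 = $171,000
Attorney fees: 20% of $171,000 = $34,200
Total award: $171,000 + $34,200 = $205,200

Total award: $205,200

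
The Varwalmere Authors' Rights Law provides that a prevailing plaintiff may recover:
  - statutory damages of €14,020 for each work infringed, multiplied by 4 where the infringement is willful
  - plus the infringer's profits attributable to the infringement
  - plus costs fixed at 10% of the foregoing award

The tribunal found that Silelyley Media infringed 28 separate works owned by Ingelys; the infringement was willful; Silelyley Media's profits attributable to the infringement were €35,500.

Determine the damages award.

Statutory damages: 28 × €14,020 = €392,560
Multiplied by 4: 4 × €392,560 = €1,570,240
Combined award: €1,570,240 + €35,500 = €1,605,740
Costs: 10% of €1,605,740 = €160,574
Award plus costs: €1,605,740 + €160,574 = €1,766,314

€1,766,314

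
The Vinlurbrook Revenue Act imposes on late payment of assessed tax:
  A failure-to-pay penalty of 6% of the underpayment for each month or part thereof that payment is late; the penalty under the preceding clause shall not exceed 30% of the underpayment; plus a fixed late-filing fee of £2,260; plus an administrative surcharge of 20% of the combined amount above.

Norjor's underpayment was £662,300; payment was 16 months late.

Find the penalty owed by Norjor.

Accrued rate: 6% × 16 = 96%, capped at 30% → 30%
Failure-to-pay penalty: 30% of £662,300 = £198,690
Penalty before surcharge: £198,690 + £2,260 = £200,950
Administrative surcharge: 20% of £200,950 = £40,190
Total penalty: £200,950 + £40,190 = £241,140

£241,140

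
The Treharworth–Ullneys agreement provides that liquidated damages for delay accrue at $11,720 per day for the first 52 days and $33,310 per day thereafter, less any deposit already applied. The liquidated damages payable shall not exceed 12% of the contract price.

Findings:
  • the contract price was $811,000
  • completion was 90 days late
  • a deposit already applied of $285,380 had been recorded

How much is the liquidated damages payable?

First 52 days: 52 × $11,720 = $609,440
Remaining days: (90 − 52) × $33,310 = $1,265,780
Accrued per-day damages: $609,440 + $1,265,780 = $1,875,220
Less deposit already applied: $1,875,220 − $285,380 = $1,589,840
Cap: 12% of $811,000 = $97,320
Cap at $97,320: $1,589,840 exceeds the cap → $97,320

$97,320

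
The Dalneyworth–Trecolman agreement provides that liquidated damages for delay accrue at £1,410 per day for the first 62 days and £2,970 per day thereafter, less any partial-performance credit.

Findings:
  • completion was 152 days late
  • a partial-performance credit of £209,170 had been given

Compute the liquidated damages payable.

First 62 days: 62 × £1,410 = £87,420
Remaining days: (152 − 62) × £2,970 = £267,300
Accrued per-day damages: £87,420 + £267,300 = £354,720
Less partial-performance credit: £354,720 − £209,170 = £145,550

£145,550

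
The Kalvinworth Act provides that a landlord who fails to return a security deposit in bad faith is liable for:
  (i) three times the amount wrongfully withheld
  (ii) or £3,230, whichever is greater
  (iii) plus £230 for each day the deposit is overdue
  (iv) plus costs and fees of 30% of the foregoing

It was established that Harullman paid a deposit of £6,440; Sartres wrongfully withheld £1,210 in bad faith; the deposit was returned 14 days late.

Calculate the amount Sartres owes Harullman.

Trebled: 3 × £1,210 = £3,630
Minimum £3,230: £3,630 meets the minimum, no increase.
Late-return penalty: 14 × £230 = £3,220
Damages plus late penalty: £3,630 + £3,220 = £6,850
Costs and fees: 30% of £6,850 = £2,055
Total recovery: £6,850 + £2,055 = £8,905

£8,905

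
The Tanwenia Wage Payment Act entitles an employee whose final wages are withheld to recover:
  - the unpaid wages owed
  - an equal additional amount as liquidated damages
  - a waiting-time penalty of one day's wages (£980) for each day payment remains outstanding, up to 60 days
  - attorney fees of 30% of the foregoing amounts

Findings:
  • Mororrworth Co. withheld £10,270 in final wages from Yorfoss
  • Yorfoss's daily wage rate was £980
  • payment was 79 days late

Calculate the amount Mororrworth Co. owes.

£103,142

Liquidated damages (equal amount): £10,270
Penalty days: min(79, 60) = 60
Waiting-time penalty: 60 × £980 = £58,800
Subtotal: £10,270 + £10,270 + £58,800 = £79,340
Attorney fees: 30% of £79,340 = £23,802
Total award: £79,340 + £23,802 = £103,142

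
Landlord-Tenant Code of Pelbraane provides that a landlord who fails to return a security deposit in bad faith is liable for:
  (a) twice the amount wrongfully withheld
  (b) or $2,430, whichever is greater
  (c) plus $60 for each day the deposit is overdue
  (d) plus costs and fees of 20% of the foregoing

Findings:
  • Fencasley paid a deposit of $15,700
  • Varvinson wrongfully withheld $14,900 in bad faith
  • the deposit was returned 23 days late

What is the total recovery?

$37,416

Doubled: 2 × $14,900 = $29,800
Minimum $2,430: $29,800 meets the minimum, no increase.
Late-return penalty: 23 × $60 = $1,380
Damages plus late penalty: $29,800 + $1,380 = $31,180
Costs and fees: 20% of $31,180 = $6,236
Total recovery: $31,180 + $6,236 = $37,416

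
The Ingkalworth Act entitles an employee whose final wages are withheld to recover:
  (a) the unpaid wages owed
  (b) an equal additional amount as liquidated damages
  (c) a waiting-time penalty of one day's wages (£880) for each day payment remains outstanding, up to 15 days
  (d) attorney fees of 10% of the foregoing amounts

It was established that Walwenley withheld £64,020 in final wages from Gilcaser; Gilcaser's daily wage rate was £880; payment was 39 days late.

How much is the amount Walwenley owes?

Liquidated damages (equal amount): £64,020
Penalty days: min(39, 15) = 15
Waiting-time penalty: 15 × £880 = £13,200
Subtotal: £64,020 + £64,020 + £13,200 = £141,240
Attorney fees: 10% of £141,240 = £14,124
Total award: £141,240 + £14,124 = £155,364

£155,364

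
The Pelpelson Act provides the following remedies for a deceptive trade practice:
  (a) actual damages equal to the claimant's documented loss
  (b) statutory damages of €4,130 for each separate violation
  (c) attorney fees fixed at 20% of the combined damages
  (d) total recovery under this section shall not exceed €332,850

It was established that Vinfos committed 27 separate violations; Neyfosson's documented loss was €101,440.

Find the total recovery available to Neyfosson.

Statutory damages: 27 × €4,130 = €111,510
Combined damages: €101,440 + €111,510 = €212,950
Attorney fees: 20% of €212,950 = €42,590
Total before cap: €212,950 + €42,590 = €255,540
Cap at €332,850: €255,540 is within the cap, no reduction.

€255,540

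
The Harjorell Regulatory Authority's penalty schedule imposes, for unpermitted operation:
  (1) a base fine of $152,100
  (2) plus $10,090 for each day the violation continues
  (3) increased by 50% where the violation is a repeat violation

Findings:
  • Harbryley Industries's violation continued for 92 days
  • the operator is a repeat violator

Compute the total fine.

$1,620,570

Per-day component: 92 × $10,090 = $928,280
Base plus per-day: $152,100 + $928,280 = $1,080,380
Enhancement: 50% of $1,080,380 = $540,190
Enhanced fine: $1,080,380 + $540,190 = $1,620,570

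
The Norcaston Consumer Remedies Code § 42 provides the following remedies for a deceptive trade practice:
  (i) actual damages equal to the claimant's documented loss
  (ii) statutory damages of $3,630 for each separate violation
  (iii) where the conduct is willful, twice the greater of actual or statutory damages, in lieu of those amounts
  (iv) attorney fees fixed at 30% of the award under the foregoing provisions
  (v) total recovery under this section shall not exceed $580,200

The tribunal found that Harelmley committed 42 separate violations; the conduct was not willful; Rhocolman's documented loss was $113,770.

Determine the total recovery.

$346,099

Statutory damages: 42 × $3,630 = $152,460
Conduct not willful: the in-lieu enhancement does not apply.
Actual plus statutory damages: $113,770 + $152,460 = $266,230
Attorney fees: 30% of $266,230 = $79,869
Total before cap: $266,230 + $79,869 = $346,099
Cap at $580,200: $346,099 is within the cap, no reduction.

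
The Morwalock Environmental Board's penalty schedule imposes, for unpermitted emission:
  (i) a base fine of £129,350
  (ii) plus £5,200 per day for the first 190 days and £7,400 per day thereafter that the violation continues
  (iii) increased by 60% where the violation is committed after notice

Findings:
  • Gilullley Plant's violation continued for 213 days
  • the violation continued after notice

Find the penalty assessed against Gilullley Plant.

£2,060,080

First 190 days: 190 × £5,200 = £988,000
Remaining days: (213 − 190) × £7,400 = £170,200
Per-day component: £988,000 + £170,200 = £1,158,200
Base plus per-day: £129,350 + £1,158,200 = £1,287,550
Enhancement: 60% of £1,287,550 = £772,530
Enhanced fine: £1,287,550 + £772,530 = £2,060,080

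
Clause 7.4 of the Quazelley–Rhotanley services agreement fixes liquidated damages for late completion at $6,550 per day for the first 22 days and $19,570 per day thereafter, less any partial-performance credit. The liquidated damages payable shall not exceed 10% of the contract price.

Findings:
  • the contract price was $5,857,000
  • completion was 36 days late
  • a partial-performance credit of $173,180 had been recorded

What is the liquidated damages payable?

First 22 days: 22 × $6,550 = $144,100
Remaining days: (36 − 22) × $19,570 = $273,980
Accrued per-day damages: $144,100 + $273,980 = $418,080
Less partial-performance credit: $418,080 − $173,180 = $244,900
Cap: 10% of $5,857,000 = $585,700
Cap at $585,700: $244,900 is within the cap, no reduction.

$244,900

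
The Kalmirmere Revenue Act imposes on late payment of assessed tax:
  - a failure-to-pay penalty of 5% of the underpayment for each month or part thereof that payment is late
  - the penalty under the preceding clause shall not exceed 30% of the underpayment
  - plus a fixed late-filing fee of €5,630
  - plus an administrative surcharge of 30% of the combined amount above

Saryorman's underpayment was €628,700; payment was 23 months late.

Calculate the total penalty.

€252,512

Accrued rate: 5% × 23 = 115%, capped at 30% → 30%
Failure-to-pay penalty: 30% of €628,700 = €188,610
Penalty before surcharge: €188,610 + €5,630 = €194,240
Administrative surcharge: 30% of €194,240 = €58,272
Total penalty: €194,240 + €58,272 = €252,512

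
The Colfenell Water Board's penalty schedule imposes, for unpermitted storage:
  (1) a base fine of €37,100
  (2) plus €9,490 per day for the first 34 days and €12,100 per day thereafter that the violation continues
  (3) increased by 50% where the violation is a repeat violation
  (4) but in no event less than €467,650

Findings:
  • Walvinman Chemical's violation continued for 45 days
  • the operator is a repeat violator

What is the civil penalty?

First 34 days: 34 × €9,490 = €322,660
Remaining days: (45 − 34) × €12,100 = €133,100
Per-day component: €322,660 + €133,100 = €455,760
Base plus per-day: €37,100 + €455,760 = €492,860
Enhancement: 50% of €492,860 = €246,430
Enhanced fine: €492,860 + €246,430 = €739,290
Minimum €467,650: €739,290 meets the minimum, no increase.

€739,290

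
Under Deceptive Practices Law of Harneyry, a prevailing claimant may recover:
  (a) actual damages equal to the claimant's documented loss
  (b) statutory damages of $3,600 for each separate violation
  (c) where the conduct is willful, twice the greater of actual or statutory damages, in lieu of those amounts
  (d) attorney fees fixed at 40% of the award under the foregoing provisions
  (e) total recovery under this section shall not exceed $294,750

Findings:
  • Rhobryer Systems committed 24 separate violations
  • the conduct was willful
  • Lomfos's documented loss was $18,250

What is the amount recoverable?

Statutory damages: 24 × $3,600 = $86,400
Greater of actual damages ($18,250) or statutory damages ($86,400): $86,400
Doubled: 2 × $86,400 = $172,800
Attorney fees: 40% of $172,800 = $69,120
Total before cap: $172,800 + $69,120 = $241,920
Cap at $294,750: $241,920 is within the cap, no reduction.

Total recovery: $241,920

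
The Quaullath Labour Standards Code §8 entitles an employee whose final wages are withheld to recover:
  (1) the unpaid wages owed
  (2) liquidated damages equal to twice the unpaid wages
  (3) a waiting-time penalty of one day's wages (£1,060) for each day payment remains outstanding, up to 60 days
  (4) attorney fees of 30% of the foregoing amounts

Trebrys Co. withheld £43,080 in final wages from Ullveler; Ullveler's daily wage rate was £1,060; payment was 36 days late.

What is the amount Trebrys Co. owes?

Doubled: 2 × £43,080 = £86,160
Penalty days: min(36, 60) = 36
Waiting-time penalty: 36 × £1,060 = £38,160
Subtotal: £43,080 + £86,160 + £38,160 = £167,400
Attorney fees: 30% of £167,400 = £50,220
Total award: £167,400 + £50,220 = £217,620

£217,620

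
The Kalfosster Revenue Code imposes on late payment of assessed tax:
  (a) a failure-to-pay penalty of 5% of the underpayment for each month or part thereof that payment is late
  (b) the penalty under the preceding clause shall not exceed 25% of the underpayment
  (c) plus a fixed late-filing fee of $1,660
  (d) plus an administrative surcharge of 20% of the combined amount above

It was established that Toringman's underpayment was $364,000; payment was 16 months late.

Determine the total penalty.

Accrued rate: 5% × 16 = 80%, capped at 25% → 25%
Failure-to-pay penalty: 25% of $364,000 = $91,000
Penalty before surcharge: $91,000 + $1,660 = $92,660
Administrative surcharge: 20% of $92,660 = $18,532
Total penalty: $92,660 + $18,532 = $111,192

$111,192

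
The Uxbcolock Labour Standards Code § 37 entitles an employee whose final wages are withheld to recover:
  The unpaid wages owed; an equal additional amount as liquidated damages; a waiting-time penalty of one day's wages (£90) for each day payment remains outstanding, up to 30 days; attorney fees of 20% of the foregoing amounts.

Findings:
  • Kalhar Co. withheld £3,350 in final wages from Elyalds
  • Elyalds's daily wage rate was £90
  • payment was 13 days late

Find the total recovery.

Total award: £9,444

Liquidated damages (equal amount): £3,350
Penalty days: min(13, 30) = 13
Waiting-time penalty: 13 × £90 = £1,170
Subtotal: £3,350 + £3,350 + £1,170 = £7,870
Attorney fees: 20% of £7,870 = £1,574
Total award: £7,870 + £1,574 = £9,444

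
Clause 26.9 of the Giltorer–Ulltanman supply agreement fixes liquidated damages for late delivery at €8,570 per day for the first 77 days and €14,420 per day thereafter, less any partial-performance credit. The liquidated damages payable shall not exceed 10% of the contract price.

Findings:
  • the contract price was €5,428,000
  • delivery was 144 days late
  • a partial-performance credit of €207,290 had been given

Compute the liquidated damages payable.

€542,800

First 77 days: 77 × €8,570 = €659,890
Remaining days: (144 − 77) × €14,420 = €966,140
Accrued per-day damages: €659,890 + €966,140 = €1,626,030
Less partial-performance credit: €1,626,030 − €207,290 = €1,418,740
Cap: 10% of €5,428,000 = €542,800
Cap at €542,800: €1,418,740 exceeds the cap → €542,800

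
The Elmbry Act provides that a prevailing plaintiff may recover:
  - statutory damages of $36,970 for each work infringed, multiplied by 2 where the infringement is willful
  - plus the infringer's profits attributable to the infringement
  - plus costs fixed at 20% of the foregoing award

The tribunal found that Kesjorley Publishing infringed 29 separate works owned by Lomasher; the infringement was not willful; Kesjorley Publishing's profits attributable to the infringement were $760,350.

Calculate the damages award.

Statutory damages: 29 × $36,970 = $1,072,130
Infringement not willful: no ×2 enhancement.
Combined award: $1,072,130 + $760,350 = $1,832,480
Costs: 20% of $1,832,480 = $366,496
Award plus costs: $1,832,480 + $366,496 = $2,198,976

$2,198,976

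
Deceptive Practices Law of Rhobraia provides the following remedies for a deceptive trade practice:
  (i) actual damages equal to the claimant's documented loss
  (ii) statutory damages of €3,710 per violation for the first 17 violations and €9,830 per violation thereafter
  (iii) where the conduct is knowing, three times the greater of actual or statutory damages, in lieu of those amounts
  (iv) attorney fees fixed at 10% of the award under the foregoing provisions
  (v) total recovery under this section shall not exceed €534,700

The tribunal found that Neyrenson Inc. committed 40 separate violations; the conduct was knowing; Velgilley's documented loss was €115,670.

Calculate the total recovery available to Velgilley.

First 17 violations: 17 × €3,710 = €63,070
Remaining violations: (40 − 17) × €9,830 = €226,090
Statutory damages: €63,070 + €226,090 = €289,160
Greater of actual damages (€115,670) or statutory damages (€289,160): €289,160
Trebled: 3 × €289,160 = €867,480
Attorney fees: 10% of €867,480 = €86,748
Total before cap: €867,480 + €86,748 = €954,228
Cap at €534,700: €954,228 exceeds the cap → €534,700

Total recovery: €534,700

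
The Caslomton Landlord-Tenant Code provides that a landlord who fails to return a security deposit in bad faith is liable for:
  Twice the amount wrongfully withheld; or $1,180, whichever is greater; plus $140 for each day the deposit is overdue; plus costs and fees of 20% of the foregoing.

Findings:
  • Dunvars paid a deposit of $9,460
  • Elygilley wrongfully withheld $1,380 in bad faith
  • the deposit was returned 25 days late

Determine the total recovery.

$7,512

Doubled: 2 × $1,380 = $2,760
Minimum $1,180: $2,760 meets the minimum, no increase.
Late-return penalty: 25 × $140 = $3,500
Damages plus late penalty: $2,760 + $3,500 = $6,260
Costs and fees: 20% of $6,260 = $1,252
Total recovery: $6,260 + $1,252 = $7,512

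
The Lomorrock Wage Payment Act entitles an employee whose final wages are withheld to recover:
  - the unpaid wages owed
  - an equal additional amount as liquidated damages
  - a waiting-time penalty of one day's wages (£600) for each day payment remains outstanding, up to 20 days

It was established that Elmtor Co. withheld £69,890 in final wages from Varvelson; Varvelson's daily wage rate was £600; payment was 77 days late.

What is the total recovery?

£151,780

Liquidated damages (equal amount): £69,890
Penalty days: min(77, 20) = 20
Waiting-time penalty: 20 × £600 = £12,000
Total award: £69,890 + £69,890 + £12,000 = £151,780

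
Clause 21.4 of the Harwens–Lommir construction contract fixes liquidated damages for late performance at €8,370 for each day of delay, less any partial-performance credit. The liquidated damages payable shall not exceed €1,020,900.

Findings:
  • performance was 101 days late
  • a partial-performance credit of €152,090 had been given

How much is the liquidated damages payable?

Per-day damages: 101 × €8,370 = €845,370
Less partial-performance credit: €845,370 − €152,090 = €693,280
Cap at €1,020,900: €693,280 is within the cap, no reduction.

Liquidated damages: €693,280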